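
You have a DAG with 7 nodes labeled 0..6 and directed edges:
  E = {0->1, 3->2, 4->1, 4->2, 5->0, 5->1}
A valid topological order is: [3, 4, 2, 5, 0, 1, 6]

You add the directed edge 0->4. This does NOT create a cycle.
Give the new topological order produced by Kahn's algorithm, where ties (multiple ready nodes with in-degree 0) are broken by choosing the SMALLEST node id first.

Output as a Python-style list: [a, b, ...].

Old toposort: [3, 4, 2, 5, 0, 1, 6]
Added edge: 0->4
Position of 0 (4) > position of 4 (1). Must reorder: 0 must now come before 4.
Run Kahn's algorithm (break ties by smallest node id):
  initial in-degrees: [1, 3, 2, 0, 1, 0, 0]
  ready (indeg=0): [3, 5, 6]
  pop 3: indeg[2]->1 | ready=[5, 6] | order so far=[3]
  pop 5: indeg[0]->0; indeg[1]->2 | ready=[0, 6] | order so far=[3, 5]
  pop 0: indeg[1]->1; indeg[4]->0 | ready=[4, 6] | order so far=[3, 5, 0]
  pop 4: indeg[1]->0; indeg[2]->0 | ready=[1, 2, 6] | order so far=[3, 5, 0, 4]
  pop 1: no out-edges | ready=[2, 6] | order so far=[3, 5, 0, 4, 1]
  pop 2: no out-edges | ready=[6] | order so far=[3, 5, 0, 4, 1, 2]
  pop 6: no out-edges | ready=[] | order so far=[3, 5, 0, 4, 1, 2, 6]
  Result: [3, 5, 0, 4, 1, 2, 6]

Answer: [3, 5, 0, 4, 1, 2, 6]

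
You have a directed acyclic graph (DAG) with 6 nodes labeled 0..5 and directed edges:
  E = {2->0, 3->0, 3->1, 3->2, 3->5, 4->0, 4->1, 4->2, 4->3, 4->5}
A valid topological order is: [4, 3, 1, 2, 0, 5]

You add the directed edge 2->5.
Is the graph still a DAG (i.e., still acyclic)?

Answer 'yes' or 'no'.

Given toposort: [4, 3, 1, 2, 0, 5]
Position of 2: index 3; position of 5: index 5
New edge 2->5: forward
Forward edge: respects the existing order. Still a DAG, same toposort still valid.
Still a DAG? yes

Answer: yes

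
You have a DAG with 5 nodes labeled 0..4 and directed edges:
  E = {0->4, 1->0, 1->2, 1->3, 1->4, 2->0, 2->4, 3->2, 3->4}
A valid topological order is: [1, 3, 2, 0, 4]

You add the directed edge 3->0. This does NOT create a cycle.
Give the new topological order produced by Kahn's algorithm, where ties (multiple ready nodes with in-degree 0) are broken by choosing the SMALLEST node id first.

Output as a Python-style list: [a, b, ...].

Answer: [1, 3, 2, 0, 4]

Derivation:
Old toposort: [1, 3, 2, 0, 4]
Added edge: 3->0
Position of 3 (1) < position of 0 (3). Old order still valid.
Run Kahn's algorithm (break ties by smallest node id):
  initial in-degrees: [3, 0, 2, 1, 4]
  ready (indeg=0): [1]
  pop 1: indeg[0]->2; indeg[2]->1; indeg[3]->0; indeg[4]->3 | ready=[3] | order so far=[1]
  pop 3: indeg[0]->1; indeg[2]->0; indeg[4]->2 | ready=[2] | order so far=[1, 3]
  pop 2: indeg[0]->0; indeg[4]->1 | ready=[0] | order so far=[1, 3, 2]
  pop 0: indeg[4]->0 | ready=[4] | order so far=[1, 3, 2, 0]
  pop 4: no out-edges | ready=[] | order so far=[1, 3, 2, 0, 4]
  Result: [1, 3, 2, 0, 4]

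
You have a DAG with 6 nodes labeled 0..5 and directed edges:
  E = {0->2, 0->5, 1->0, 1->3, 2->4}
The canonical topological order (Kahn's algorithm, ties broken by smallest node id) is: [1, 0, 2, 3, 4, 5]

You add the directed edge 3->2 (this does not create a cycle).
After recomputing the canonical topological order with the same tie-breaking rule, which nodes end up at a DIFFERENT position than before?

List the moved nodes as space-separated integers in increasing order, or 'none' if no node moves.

Answer: 2 3

Derivation:
Old toposort: [1, 0, 2, 3, 4, 5]
Added edge 3->2
Recompute Kahn (smallest-id tiebreak):
  initial in-degrees: [1, 0, 2, 1, 1, 1]
  ready (indeg=0): [1]
  pop 1: indeg[0]->0; indeg[3]->0 | ready=[0, 3] | order so far=[1]
  pop 0: indeg[2]->1; indeg[5]->0 | ready=[3, 5] | order so far=[1, 0]
  pop 3: indeg[2]->0 | ready=[2, 5] | order so far=[1, 0, 3]
  pop 2: indeg[4]->0 | ready=[4, 5] | order so far=[1, 0, 3, 2]
  pop 4: no out-edges | ready=[5] | order so far=[1, 0, 3, 2, 4]
  pop 5: no out-edges | ready=[] | order so far=[1, 0, 3, 2, 4, 5]
New canonical toposort: [1, 0, 3, 2, 4, 5]
Compare positions:
  Node 0: index 1 -> 1 (same)
  Node 1: index 0 -> 0 (same)
  Node 2: index 2 -> 3 (moved)
  Node 3: index 3 -> 2 (moved)
  Node 4: index 4 -> 4 (same)
  Node 5: index 5 -> 5 (same)
Nodes that changed position: 2 3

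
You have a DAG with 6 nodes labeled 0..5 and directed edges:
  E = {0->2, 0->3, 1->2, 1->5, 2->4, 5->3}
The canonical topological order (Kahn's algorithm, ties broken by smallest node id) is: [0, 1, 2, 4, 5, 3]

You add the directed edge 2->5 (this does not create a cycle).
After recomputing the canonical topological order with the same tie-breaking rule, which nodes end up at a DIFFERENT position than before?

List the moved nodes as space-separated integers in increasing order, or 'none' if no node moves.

Old toposort: [0, 1, 2, 4, 5, 3]
Added edge 2->5
Recompute Kahn (smallest-id tiebreak):
  initial in-degrees: [0, 0, 2, 2, 1, 2]
  ready (indeg=0): [0, 1]
  pop 0: indeg[2]->1; indeg[3]->1 | ready=[1] | order so far=[0]
  pop 1: indeg[2]->0; indeg[5]->1 | ready=[2] | order so far=[0, 1]
  pop 2: indeg[4]->0; indeg[5]->0 | ready=[4, 5] | order so far=[0, 1, 2]
  pop 4: no out-edges | ready=[5] | order so far=[0, 1, 2, 4]
  pop 5: indeg[3]->0 | ready=[3] | order so far=[0, 1, 2, 4, 5]
  pop 3: no out-edges | ready=[] | order so far=[0, 1, 2, 4, 5, 3]
New canonical toposort: [0, 1, 2, 4, 5, 3]
Compare positions:
  Node 0: index 0 -> 0 (same)
  Node 1: index 1 -> 1 (same)
  Node 2: index 2 -> 2 (same)
  Node 3: index 5 -> 5 (same)
  Node 4: index 3 -> 3 (same)
  Node 5: index 4 -> 4 (same)
Nodes that changed position: none

Answer: none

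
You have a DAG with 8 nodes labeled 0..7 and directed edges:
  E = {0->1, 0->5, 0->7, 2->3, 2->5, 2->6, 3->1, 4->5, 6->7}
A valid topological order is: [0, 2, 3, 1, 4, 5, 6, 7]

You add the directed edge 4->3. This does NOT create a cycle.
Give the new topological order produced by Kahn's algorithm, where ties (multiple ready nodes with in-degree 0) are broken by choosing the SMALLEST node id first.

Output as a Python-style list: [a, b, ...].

Answer: [0, 2, 4, 3, 1, 5, 6, 7]

Derivation:
Old toposort: [0, 2, 3, 1, 4, 5, 6, 7]
Added edge: 4->3
Position of 4 (4) > position of 3 (2). Must reorder: 4 must now come before 3.
Run Kahn's algorithm (break ties by smallest node id):
  initial in-degrees: [0, 2, 0, 2, 0, 3, 1, 2]
  ready (indeg=0): [0, 2, 4]
  pop 0: indeg[1]->1; indeg[5]->2; indeg[7]->1 | ready=[2, 4] | order so far=[0]
  pop 2: indeg[3]->1; indeg[5]->1; indeg[6]->0 | ready=[4, 6] | order so far=[0, 2]
  pop 4: indeg[3]->0; indeg[5]->0 | ready=[3, 5, 6] | order so far=[0, 2, 4]
  pop 3: indeg[1]->0 | ready=[1, 5, 6] | order so far=[0, 2, 4, 3]
  pop 1: no out-edges | ready=[5, 6] | order so far=[0, 2, 4, 3, 1]
  pop 5: no out-edges | ready=[6] | order so far=[0, 2, 4, 3, 1, 5]
  pop 6: indeg[7]->0 | ready=[7] | order so far=[0, 2, 4, 3, 1, 5, 6]
  pop 7: no out-edges | ready=[] | order so far=[0, 2, 4, 3, 1, 5, 6, 7]
  Result: [0, 2, 4, 3, 1, 5, 6, 7]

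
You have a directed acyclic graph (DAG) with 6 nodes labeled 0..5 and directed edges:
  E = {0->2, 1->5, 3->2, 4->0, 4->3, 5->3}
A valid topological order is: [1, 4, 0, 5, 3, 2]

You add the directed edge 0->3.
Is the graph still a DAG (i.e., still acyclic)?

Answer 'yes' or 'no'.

Given toposort: [1, 4, 0, 5, 3, 2]
Position of 0: index 2; position of 3: index 4
New edge 0->3: forward
Forward edge: respects the existing order. Still a DAG, same toposort still valid.
Still a DAG? yes

Answer: yes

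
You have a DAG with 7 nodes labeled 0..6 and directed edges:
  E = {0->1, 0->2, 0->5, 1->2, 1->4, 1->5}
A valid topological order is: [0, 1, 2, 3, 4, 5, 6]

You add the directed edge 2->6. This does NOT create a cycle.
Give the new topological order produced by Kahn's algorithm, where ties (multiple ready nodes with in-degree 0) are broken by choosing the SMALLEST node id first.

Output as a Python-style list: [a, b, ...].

Answer: [0, 1, 2, 3, 4, 5, 6]

Derivation:
Old toposort: [0, 1, 2, 3, 4, 5, 6]
Added edge: 2->6
Position of 2 (2) < position of 6 (6). Old order still valid.
Run Kahn's algorithm (break ties by smallest node id):
  initial in-degrees: [0, 1, 2, 0, 1, 2, 1]
  ready (indeg=0): [0, 3]
  pop 0: indeg[1]->0; indeg[2]->1; indeg[5]->1 | ready=[1, 3] | order so far=[0]
  pop 1: indeg[2]->0; indeg[4]->0; indeg[5]->0 | ready=[2, 3, 4, 5] | order so far=[0, 1]
  pop 2: indeg[6]->0 | ready=[3, 4, 5, 6] | order so far=[0, 1, 2]
  pop 3: no out-edges | ready=[4, 5, 6] | order so far=[0, 1, 2, 3]
  pop 4: no out-edges | ready=[5, 6] | order so far=[0, 1, 2, 3, 4]
  pop 5: no out-edges | ready=[6] | order so far=[0, 1, 2, 3, 4, 5]
  pop 6: no out-edges | ready=[] | order so far=[0, 1, 2, 3, 4, 5, 6]
  Result: [0, 1, 2, 3, 4, 5, 6]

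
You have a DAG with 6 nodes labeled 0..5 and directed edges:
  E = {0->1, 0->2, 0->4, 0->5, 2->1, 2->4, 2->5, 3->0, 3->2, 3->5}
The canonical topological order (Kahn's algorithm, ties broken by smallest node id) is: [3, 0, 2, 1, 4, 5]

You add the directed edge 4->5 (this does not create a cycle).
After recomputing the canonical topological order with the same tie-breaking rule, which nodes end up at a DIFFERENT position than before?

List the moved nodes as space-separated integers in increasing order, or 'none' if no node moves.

Answer: none

Derivation:
Old toposort: [3, 0, 2, 1, 4, 5]
Added edge 4->5
Recompute Kahn (smallest-id tiebreak):
  initial in-degrees: [1, 2, 2, 0, 2, 4]
  ready (indeg=0): [3]
  pop 3: indeg[0]->0; indeg[2]->1; indeg[5]->3 | ready=[0] | order so far=[3]
  pop 0: indeg[1]->1; indeg[2]->0; indeg[4]->1; indeg[5]->2 | ready=[2] | order so far=[3, 0]
  pop 2: indeg[1]->0; indeg[4]->0; indeg[5]->1 | ready=[1, 4] | order so far=[3, 0, 2]
  pop 1: no out-edges | ready=[4] | order so far=[3, 0, 2, 1]
  pop 4: indeg[5]->0 | ready=[5] | order so far=[3, 0, 2, 1, 4]
  pop 5: no out-edges | ready=[] | order so far=[3, 0, 2, 1, 4, 5]
New canonical toposort: [3, 0, 2, 1, 4, 5]
Compare positions:
  Node 0: index 1 -> 1 (same)
  Node 1: index 3 -> 3 (same)
  Node 2: index 2 -> 2 (same)
  Node 3: index 0 -> 0 (same)
  Node 4: index 4 -> 4 (same)
  Node 5: index 5 -> 5 (same)
Nodes that changed position: none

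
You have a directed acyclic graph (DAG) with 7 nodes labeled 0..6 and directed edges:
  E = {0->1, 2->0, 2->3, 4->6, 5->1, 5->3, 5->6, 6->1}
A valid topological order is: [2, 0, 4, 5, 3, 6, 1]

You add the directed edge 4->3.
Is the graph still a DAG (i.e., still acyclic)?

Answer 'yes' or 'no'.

Answer: yes

Derivation:
Given toposort: [2, 0, 4, 5, 3, 6, 1]
Position of 4: index 2; position of 3: index 4
New edge 4->3: forward
Forward edge: respects the existing order. Still a DAG, same toposort still valid.
Still a DAG? yes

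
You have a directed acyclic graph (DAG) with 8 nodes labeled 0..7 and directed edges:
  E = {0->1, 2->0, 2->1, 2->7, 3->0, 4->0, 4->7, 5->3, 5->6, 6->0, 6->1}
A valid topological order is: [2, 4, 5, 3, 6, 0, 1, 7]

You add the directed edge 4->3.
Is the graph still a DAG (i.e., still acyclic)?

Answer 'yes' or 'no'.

Given toposort: [2, 4, 5, 3, 6, 0, 1, 7]
Position of 4: index 1; position of 3: index 3
New edge 4->3: forward
Forward edge: respects the existing order. Still a DAG, same toposort still valid.
Still a DAG? yes

Answer: yes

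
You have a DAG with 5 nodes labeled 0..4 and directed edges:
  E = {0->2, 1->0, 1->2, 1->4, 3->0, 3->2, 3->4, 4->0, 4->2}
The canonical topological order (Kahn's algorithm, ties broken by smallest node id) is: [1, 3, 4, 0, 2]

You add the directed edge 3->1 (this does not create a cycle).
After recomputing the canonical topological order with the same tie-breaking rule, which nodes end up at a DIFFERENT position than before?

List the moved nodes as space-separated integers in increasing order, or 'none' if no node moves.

Old toposort: [1, 3, 4, 0, 2]
Added edge 3->1
Recompute Kahn (smallest-id tiebreak):
  initial in-degrees: [3, 1, 4, 0, 2]
  ready (indeg=0): [3]
  pop 3: indeg[0]->2; indeg[1]->0; indeg[2]->3; indeg[4]->1 | ready=[1] | order so far=[3]
  pop 1: indeg[0]->1; indeg[2]->2; indeg[4]->0 | ready=[4] | order so far=[3, 1]
  pop 4: indeg[0]->0; indeg[2]->1 | ready=[0] | order so far=[3, 1, 4]
  pop 0: indeg[2]->0 | ready=[2] | order so far=[3, 1, 4, 0]
  pop 2: no out-edges | ready=[] | order so far=[3, 1, 4, 0, 2]
New canonical toposort: [3, 1, 4, 0, 2]
Compare positions:
  Node 0: index 3 -> 3 (same)
  Node 1: index 0 -> 1 (moved)
  Node 2: index 4 -> 4 (same)
  Node 3: index 1 -> 0 (moved)
  Node 4: index 2 -> 2 (same)
Nodes that changed position: 1 3

Answer: 1 3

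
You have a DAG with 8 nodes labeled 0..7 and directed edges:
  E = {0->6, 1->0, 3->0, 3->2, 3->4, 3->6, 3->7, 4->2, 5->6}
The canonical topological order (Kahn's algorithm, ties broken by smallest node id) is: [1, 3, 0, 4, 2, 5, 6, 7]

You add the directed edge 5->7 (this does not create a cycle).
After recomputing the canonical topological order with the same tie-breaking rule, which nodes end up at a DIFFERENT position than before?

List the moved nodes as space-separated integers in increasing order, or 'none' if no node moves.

Answer: none

Derivation:
Old toposort: [1, 3, 0, 4, 2, 5, 6, 7]
Added edge 5->7
Recompute Kahn (smallest-id tiebreak):
  initial in-degrees: [2, 0, 2, 0, 1, 0, 3, 2]
  ready (indeg=0): [1, 3, 5]
  pop 1: indeg[0]->1 | ready=[3, 5] | order so far=[1]
  pop 3: indeg[0]->0; indeg[2]->1; indeg[4]->0; indeg[6]->2; indeg[7]->1 | ready=[0, 4, 5] | order so far=[1, 3]
  pop 0: indeg[6]->1 | ready=[4, 5] | order so far=[1, 3, 0]
  pop 4: indeg[2]->0 | ready=[2, 5] | order so far=[1, 3, 0, 4]
  pop 2: no out-edges | ready=[5] | order so far=[1, 3, 0, 4, 2]
  pop 5: indeg[6]->0; indeg[7]->0 | ready=[6, 7] | order so far=[1, 3, 0, 4, 2, 5]
  pop 6: no out-edges | ready=[7] | order so far=[1, 3, 0, 4, 2, 5, 6]
  pop 7: no out-edges | ready=[] | order so far=[1, 3, 0, 4, 2, 5, 6, 7]
New canonical toposort: [1, 3, 0, 4, 2, 5, 6, 7]
Compare positions:
  Node 0: index 2 -> 2 (same)
  Node 1: index 0 -> 0 (same)
  Node 2: index 4 -> 4 (same)
  Node 3: index 1 -> 1 (same)
  Node 4: index 3 -> 3 (same)
  Node 5: index 5 -> 5 (same)
  Node 6: index 6 -> 6 (same)
  Node 7: index 7 -> 7 (same)
Nodes that changed position: none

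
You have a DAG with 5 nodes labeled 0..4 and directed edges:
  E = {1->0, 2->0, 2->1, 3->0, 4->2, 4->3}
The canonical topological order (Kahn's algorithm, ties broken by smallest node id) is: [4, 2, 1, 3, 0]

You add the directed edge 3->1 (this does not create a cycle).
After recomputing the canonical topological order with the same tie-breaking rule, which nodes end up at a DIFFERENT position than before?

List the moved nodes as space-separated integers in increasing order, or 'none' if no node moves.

Answer: 1 3

Derivation:
Old toposort: [4, 2, 1, 3, 0]
Added edge 3->1
Recompute Kahn (smallest-id tiebreak):
  initial in-degrees: [3, 2, 1, 1, 0]
  ready (indeg=0): [4]
  pop 4: indeg[2]->0; indeg[3]->0 | ready=[2, 3] | order so far=[4]
  pop 2: indeg[0]->2; indeg[1]->1 | ready=[3] | order so far=[4, 2]
  pop 3: indeg[0]->1; indeg[1]->0 | ready=[1] | order so far=[4, 2, 3]
  pop 1: indeg[0]->0 | ready=[0] | order so far=[4, 2, 3, 1]
  pop 0: no out-edges | ready=[] | order so far=[4, 2, 3, 1, 0]
New canonical toposort: [4, 2, 3, 1, 0]
Compare positions:
  Node 0: index 4 -> 4 (same)
  Node 1: index 2 -> 3 (moved)
  Node 2: index 1 -> 1 (same)
  Node 3: index 3 -> 2 (moved)
  Node 4: index 0 -> 0 (same)
Nodes that changed position: 1 3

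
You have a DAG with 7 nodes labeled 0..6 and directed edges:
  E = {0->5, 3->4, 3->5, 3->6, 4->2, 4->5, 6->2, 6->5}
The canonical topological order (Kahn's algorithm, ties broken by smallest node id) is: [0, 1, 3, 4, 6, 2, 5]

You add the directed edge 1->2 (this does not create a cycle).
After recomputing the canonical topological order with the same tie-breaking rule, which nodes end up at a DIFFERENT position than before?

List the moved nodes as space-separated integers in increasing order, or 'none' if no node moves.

Answer: none

Derivation:
Old toposort: [0, 1, 3, 4, 6, 2, 5]
Added edge 1->2
Recompute Kahn (smallest-id tiebreak):
  initial in-degrees: [0, 0, 3, 0, 1, 4, 1]
  ready (indeg=0): [0, 1, 3]
  pop 0: indeg[5]->3 | ready=[1, 3] | order so far=[0]
  pop 1: indeg[2]->2 | ready=[3] | order so far=[0, 1]
  pop 3: indeg[4]->0; indeg[5]->2; indeg[6]->0 | ready=[4, 6] | order so far=[0, 1, 3]
  pop 4: indeg[2]->1; indeg[5]->1 | ready=[6] | order so far=[0, 1, 3, 4]
  pop 6: indeg[2]->0; indeg[5]->0 | ready=[2, 5] | order so far=[0, 1, 3, 4, 6]
  pop 2: no out-edges | ready=[5] | order so far=[0, 1, 3, 4, 6, 2]
  pop 5: no out-edges | ready=[] | order so far=[0, 1, 3, 4, 6, 2, 5]
New canonical toposort: [0, 1, 3, 4, 6, 2, 5]
Compare positions:
  Node 0: index 0 -> 0 (same)
  Node 1: index 1 -> 1 (same)
  Node 2: index 5 -> 5 (same)
  Node 3: index 2 -> 2 (same)
  Node 4: index 3 -> 3 (same)
  Node 5: index 6 -> 6 (same)
  Node 6: index 4 -> 4 (same)
Nodes that changed position: none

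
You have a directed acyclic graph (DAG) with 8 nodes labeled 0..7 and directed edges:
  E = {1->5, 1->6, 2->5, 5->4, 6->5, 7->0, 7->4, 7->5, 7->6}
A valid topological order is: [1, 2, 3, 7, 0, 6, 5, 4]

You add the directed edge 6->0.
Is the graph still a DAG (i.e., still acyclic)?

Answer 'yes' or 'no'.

Given toposort: [1, 2, 3, 7, 0, 6, 5, 4]
Position of 6: index 5; position of 0: index 4
New edge 6->0: backward (u after v in old order)
Backward edge: old toposort is now invalid. Check if this creates a cycle.
Does 0 already reach 6? Reachable from 0: [0]. NO -> still a DAG (reorder needed).
Still a DAG? yes

Answer: yes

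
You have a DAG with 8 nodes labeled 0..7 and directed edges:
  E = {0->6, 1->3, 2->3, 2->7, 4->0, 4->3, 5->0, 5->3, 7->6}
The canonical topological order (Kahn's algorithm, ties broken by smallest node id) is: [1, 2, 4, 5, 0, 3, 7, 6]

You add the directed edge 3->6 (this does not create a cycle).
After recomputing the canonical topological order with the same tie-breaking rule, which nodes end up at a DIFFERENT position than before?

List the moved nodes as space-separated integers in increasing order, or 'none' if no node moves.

Old toposort: [1, 2, 4, 5, 0, 3, 7, 6]
Added edge 3->6
Recompute Kahn (smallest-id tiebreak):
  initial in-degrees: [2, 0, 0, 4, 0, 0, 3, 1]
  ready (indeg=0): [1, 2, 4, 5]
  pop 1: indeg[3]->3 | ready=[2, 4, 5] | order so far=[1]
  pop 2: indeg[3]->2; indeg[7]->0 | ready=[4, 5, 7] | order so far=[1, 2]
  pop 4: indeg[0]->1; indeg[3]->1 | ready=[5, 7] | order so far=[1, 2, 4]
  pop 5: indeg[0]->0; indeg[3]->0 | ready=[0, 3, 7] | order so far=[1, 2, 4, 5]
  pop 0: indeg[6]->2 | ready=[3, 7] | order so far=[1, 2, 4, 5, 0]
  pop 3: indeg[6]->1 | ready=[7] | order so far=[1, 2, 4, 5, 0, 3]
  pop 7: indeg[6]->0 | ready=[6] | order so far=[1, 2, 4, 5, 0, 3, 7]
  pop 6: no out-edges | ready=[] | order so far=[1, 2, 4, 5, 0, 3, 7, 6]
New canonical toposort: [1, 2, 4, 5, 0, 3, 7, 6]
Compare positions:
  Node 0: index 4 -> 4 (same)
  Node 1: index 0 -> 0 (same)
  Node 2: index 1 -> 1 (same)
  Node 3: index 5 -> 5 (same)
  Node 4: index 2 -> 2 (same)
  Node 5: index 3 -> 3 (same)
  Node 6: index 7 -> 7 (same)
  Node 7: index 6 -> 6 (same)
Nodes that changed position: none

Answer: none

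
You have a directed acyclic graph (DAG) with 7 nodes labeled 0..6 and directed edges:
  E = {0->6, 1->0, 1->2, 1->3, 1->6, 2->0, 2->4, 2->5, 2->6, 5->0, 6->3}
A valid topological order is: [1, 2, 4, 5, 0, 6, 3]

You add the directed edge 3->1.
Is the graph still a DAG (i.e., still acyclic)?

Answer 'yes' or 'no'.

Given toposort: [1, 2, 4, 5, 0, 6, 3]
Position of 3: index 6; position of 1: index 0
New edge 3->1: backward (u after v in old order)
Backward edge: old toposort is now invalid. Check if this creates a cycle.
Does 1 already reach 3? Reachable from 1: [0, 1, 2, 3, 4, 5, 6]. YES -> cycle!
Still a DAG? no

Answer: no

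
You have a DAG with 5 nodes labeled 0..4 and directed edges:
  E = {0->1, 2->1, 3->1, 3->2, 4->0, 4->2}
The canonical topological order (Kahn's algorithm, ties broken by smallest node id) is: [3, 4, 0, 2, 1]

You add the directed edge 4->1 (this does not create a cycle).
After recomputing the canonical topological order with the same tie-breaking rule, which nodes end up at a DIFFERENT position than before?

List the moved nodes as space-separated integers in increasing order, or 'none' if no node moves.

Answer: none

Derivation:
Old toposort: [3, 4, 0, 2, 1]
Added edge 4->1
Recompute Kahn (smallest-id tiebreak):
  initial in-degrees: [1, 4, 2, 0, 0]
  ready (indeg=0): [3, 4]
  pop 3: indeg[1]->3; indeg[2]->1 | ready=[4] | order so far=[3]
  pop 4: indeg[0]->0; indeg[1]->2; indeg[2]->0 | ready=[0, 2] | order so far=[3, 4]
  pop 0: indeg[1]->1 | ready=[2] | order so far=[3, 4, 0]
  pop 2: indeg[1]->0 | ready=[1] | order so far=[3, 4, 0, 2]
  pop 1: no out-edges | ready=[] | order so far=[3, 4, 0, 2, 1]
New canonical toposort: [3, 4, 0, 2, 1]
Compare positions:
  Node 0: index 2 -> 2 (same)
  Node 1: index 4 -> 4 (same)
  Node 2: index 3 -> 3 (same)
  Node 3: index 0 -> 0 (same)
  Node 4: index 1 -> 1 (same)
Nodes that changed position: none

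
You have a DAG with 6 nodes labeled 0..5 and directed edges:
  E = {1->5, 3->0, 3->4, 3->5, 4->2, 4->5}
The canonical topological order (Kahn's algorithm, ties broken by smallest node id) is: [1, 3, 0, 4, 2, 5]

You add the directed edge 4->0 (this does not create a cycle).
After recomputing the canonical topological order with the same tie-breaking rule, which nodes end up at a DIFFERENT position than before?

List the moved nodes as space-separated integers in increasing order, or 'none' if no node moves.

Old toposort: [1, 3, 0, 4, 2, 5]
Added edge 4->0
Recompute Kahn (smallest-id tiebreak):
  initial in-degrees: [2, 0, 1, 0, 1, 3]
  ready (indeg=0): [1, 3]
  pop 1: indeg[5]->2 | ready=[3] | order so far=[1]
  pop 3: indeg[0]->1; indeg[4]->0; indeg[5]->1 | ready=[4] | order so far=[1, 3]
  pop 4: indeg[0]->0; indeg[2]->0; indeg[5]->0 | ready=[0, 2, 5] | order so far=[1, 3, 4]
  pop 0: no out-edges | ready=[2, 5] | order so far=[1, 3, 4, 0]
  pop 2: no out-edges | ready=[5] | order so far=[1, 3, 4, 0, 2]
  pop 5: no out-edges | ready=[] | order so far=[1, 3, 4, 0, 2, 5]
New canonical toposort: [1, 3, 4, 0, 2, 5]
Compare positions:
  Node 0: index 2 -> 3 (moved)
  Node 1: index 0 -> 0 (same)
  Node 2: index 4 -> 4 (same)
  Node 3: index 1 -> 1 (same)
  Node 4: index 3 -> 2 (moved)
  Node 5: index 5 -> 5 (same)
Nodes that changed position: 0 4

Answer: 0 4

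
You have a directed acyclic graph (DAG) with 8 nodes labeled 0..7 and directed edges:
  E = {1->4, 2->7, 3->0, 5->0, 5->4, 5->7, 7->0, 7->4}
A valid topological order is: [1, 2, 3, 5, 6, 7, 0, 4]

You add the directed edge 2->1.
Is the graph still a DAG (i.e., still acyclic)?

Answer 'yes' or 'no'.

Answer: yes

Derivation:
Given toposort: [1, 2, 3, 5, 6, 7, 0, 4]
Position of 2: index 1; position of 1: index 0
New edge 2->1: backward (u after v in old order)
Backward edge: old toposort is now invalid. Check if this creates a cycle.
Does 1 already reach 2? Reachable from 1: [1, 4]. NO -> still a DAG (reorder needed).
Still a DAG? yes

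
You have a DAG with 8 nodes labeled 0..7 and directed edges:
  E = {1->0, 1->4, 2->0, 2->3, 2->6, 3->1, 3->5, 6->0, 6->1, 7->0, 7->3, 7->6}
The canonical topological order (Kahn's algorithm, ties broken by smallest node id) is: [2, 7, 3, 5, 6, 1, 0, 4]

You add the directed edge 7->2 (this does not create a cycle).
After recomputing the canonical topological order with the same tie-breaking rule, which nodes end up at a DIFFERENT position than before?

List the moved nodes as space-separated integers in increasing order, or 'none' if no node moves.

Answer: 2 7

Derivation:
Old toposort: [2, 7, 3, 5, 6, 1, 0, 4]
Added edge 7->2
Recompute Kahn (smallest-id tiebreak):
  initial in-degrees: [4, 2, 1, 2, 1, 1, 2, 0]
  ready (indeg=0): [7]
  pop 7: indeg[0]->3; indeg[2]->0; indeg[3]->1; indeg[6]->1 | ready=[2] | order so far=[7]
  pop 2: indeg[0]->2; indeg[3]->0; indeg[6]->0 | ready=[3, 6] | order so far=[7, 2]
  pop 3: indeg[1]->1; indeg[5]->0 | ready=[5, 6] | order so far=[7, 2, 3]
  pop 5: no out-edges | ready=[6] | order so far=[7, 2, 3, 5]
  pop 6: indeg[0]->1; indeg[1]->0 | ready=[1] | order so far=[7, 2, 3, 5, 6]
  pop 1: indeg[0]->0; indeg[4]->0 | ready=[0, 4] | order so far=[7, 2, 3, 5, 6, 1]
  pop 0: no out-edges | ready=[4] | order so far=[7, 2, 3, 5, 6, 1, 0]
  pop 4: no out-edges | ready=[] | order so far=[7, 2, 3, 5, 6, 1, 0, 4]
New canonical toposort: [7, 2, 3, 5, 6, 1, 0, 4]
Compare positions:
  Node 0: index 6 -> 6 (same)
  Node 1: index 5 -> 5 (same)
  Node 2: index 0 -> 1 (moved)
  Node 3: index 2 -> 2 (same)
  Node 4: index 7 -> 7 (same)
  Node 5: index 3 -> 3 (same)
  Node 6: index 4 -> 4 (same)
  Node 7: index 1 -> 0 (moved)
Nodes that changed position: 2 7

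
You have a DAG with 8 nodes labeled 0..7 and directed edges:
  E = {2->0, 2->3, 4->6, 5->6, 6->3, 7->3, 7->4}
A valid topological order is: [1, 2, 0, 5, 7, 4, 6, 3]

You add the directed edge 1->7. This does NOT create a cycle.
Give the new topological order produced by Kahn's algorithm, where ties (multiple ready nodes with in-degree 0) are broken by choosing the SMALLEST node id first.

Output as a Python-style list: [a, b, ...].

Old toposort: [1, 2, 0, 5, 7, 4, 6, 3]
Added edge: 1->7
Position of 1 (0) < position of 7 (4). Old order still valid.
Run Kahn's algorithm (break ties by smallest node id):
  initial in-degrees: [1, 0, 0, 3, 1, 0, 2, 1]
  ready (indeg=0): [1, 2, 5]
  pop 1: indeg[7]->0 | ready=[2, 5, 7] | order so far=[1]
  pop 2: indeg[0]->0; indeg[3]->2 | ready=[0, 5, 7] | order so far=[1, 2]
  pop 0: no out-edges | ready=[5, 7] | order so far=[1, 2, 0]
  pop 5: indeg[6]->1 | ready=[7] | order so far=[1, 2, 0, 5]
  pop 7: indeg[3]->1; indeg[4]->0 | ready=[4] | order so far=[1, 2, 0, 5, 7]
  pop 4: indeg[6]->0 | ready=[6] | order so far=[1, 2, 0, 5, 7, 4]
  pop 6: indeg[3]->0 | ready=[3] | order so far=[1, 2, 0, 5, 7, 4, 6]
  pop 3: no out-edges | ready=[] | order so far=[1, 2, 0, 5, 7, 4, 6, 3]
  Result: [1, 2, 0, 5, 7, 4, 6, 3]

Answer: [1, 2, 0, 5, 7, 4, 6, 3]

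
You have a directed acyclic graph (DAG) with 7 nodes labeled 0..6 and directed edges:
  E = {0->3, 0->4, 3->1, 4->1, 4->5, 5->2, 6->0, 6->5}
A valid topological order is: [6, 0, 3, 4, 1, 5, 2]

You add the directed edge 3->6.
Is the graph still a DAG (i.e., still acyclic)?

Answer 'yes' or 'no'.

Given toposort: [6, 0, 3, 4, 1, 5, 2]
Position of 3: index 2; position of 6: index 0
New edge 3->6: backward (u after v in old order)
Backward edge: old toposort is now invalid. Check if this creates a cycle.
Does 6 already reach 3? Reachable from 6: [0, 1, 2, 3, 4, 5, 6]. YES -> cycle!
Still a DAG? no

Answer: no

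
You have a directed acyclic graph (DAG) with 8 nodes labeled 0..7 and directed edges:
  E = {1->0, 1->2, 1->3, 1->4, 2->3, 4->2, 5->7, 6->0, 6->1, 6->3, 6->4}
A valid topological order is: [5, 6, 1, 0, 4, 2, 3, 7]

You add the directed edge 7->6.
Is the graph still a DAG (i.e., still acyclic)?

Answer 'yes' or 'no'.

Given toposort: [5, 6, 1, 0, 4, 2, 3, 7]
Position of 7: index 7; position of 6: index 1
New edge 7->6: backward (u after v in old order)
Backward edge: old toposort is now invalid. Check if this creates a cycle.
Does 6 already reach 7? Reachable from 6: [0, 1, 2, 3, 4, 6]. NO -> still a DAG (reorder needed).
Still a DAG? yes

Answer: yes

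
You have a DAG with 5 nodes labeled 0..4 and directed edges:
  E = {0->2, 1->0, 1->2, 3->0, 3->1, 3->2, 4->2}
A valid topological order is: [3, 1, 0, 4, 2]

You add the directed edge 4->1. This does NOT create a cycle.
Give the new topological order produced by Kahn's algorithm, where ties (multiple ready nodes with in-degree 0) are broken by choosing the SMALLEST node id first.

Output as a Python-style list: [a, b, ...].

Old toposort: [3, 1, 0, 4, 2]
Added edge: 4->1
Position of 4 (3) > position of 1 (1). Must reorder: 4 must now come before 1.
Run Kahn's algorithm (break ties by smallest node id):
  initial in-degrees: [2, 2, 4, 0, 0]
  ready (indeg=0): [3, 4]
  pop 3: indeg[0]->1; indeg[1]->1; indeg[2]->3 | ready=[4] | order so far=[3]
  pop 4: indeg[1]->0; indeg[2]->2 | ready=[1] | order so far=[3, 4]
  pop 1: indeg[0]->0; indeg[2]->1 | ready=[0] | order so far=[3, 4, 1]
  pop 0: indeg[2]->0 | ready=[2] | order so far=[3, 4, 1, 0]
  pop 2: no out-edges | ready=[] | order so far=[3, 4, 1, 0, 2]
  Result: [3, 4, 1, 0, 2]

Answer: [3, 4, 1, 0, 2]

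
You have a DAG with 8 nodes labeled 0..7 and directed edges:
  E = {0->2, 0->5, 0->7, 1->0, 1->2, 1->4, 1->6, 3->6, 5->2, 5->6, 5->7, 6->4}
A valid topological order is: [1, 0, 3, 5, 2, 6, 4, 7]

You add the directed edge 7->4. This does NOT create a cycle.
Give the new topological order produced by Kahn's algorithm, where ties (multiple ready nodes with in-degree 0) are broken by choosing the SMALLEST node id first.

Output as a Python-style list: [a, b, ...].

Answer: [1, 0, 3, 5, 2, 6, 7, 4]

Derivation:
Old toposort: [1, 0, 3, 5, 2, 6, 4, 7]
Added edge: 7->4
Position of 7 (7) > position of 4 (6). Must reorder: 7 must now come before 4.
Run Kahn's algorithm (break ties by smallest node id):
  initial in-degrees: [1, 0, 3, 0, 3, 1, 3, 2]
  ready (indeg=0): [1, 3]
  pop 1: indeg[0]->0; indeg[2]->2; indeg[4]->2; indeg[6]->2 | ready=[0, 3] | order so far=[1]
  pop 0: indeg[2]->1; indeg[5]->0; indeg[7]->1 | ready=[3, 5] | order so far=[1, 0]
  pop 3: indeg[6]->1 | ready=[5] | order so far=[1, 0, 3]
  pop 5: indeg[2]->0; indeg[6]->0; indeg[7]->0 | ready=[2, 6, 7] | order so far=[1, 0, 3, 5]
  pop 2: no out-edges | ready=[6, 7] | order so far=[1, 0, 3, 5, 2]
  pop 6: indeg[4]->1 | ready=[7] | order so far=[1, 0, 3, 5, 2, 6]
  pop 7: indeg[4]->0 | ready=[4] | order so far=[1, 0, 3, 5, 2, 6, 7]
  pop 4: no out-edges | ready=[] | order so far=[1, 0, 3, 5, 2, 6, 7, 4]
  Result: [1, 0, 3, 5, 2, 6, 7, 4]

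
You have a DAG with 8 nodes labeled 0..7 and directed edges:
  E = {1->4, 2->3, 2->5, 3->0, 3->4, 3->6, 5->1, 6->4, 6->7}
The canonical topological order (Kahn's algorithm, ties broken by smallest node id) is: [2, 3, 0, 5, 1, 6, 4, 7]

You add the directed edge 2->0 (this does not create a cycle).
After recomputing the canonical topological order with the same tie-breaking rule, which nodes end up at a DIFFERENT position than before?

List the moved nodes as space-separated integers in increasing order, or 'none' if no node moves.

Answer: none

Derivation:
Old toposort: [2, 3, 0, 5, 1, 6, 4, 7]
Added edge 2->0
Recompute Kahn (smallest-id tiebreak):
  initial in-degrees: [2, 1, 0, 1, 3, 1, 1, 1]
  ready (indeg=0): [2]
  pop 2: indeg[0]->1; indeg[3]->0; indeg[5]->0 | ready=[3, 5] | order so far=[2]
  pop 3: indeg[0]->0; indeg[4]->2; indeg[6]->0 | ready=[0, 5, 6] | order so far=[2, 3]
  pop 0: no out-edges | ready=[5, 6] | order so far=[2, 3, 0]
  pop 5: indeg[1]->0 | ready=[1, 6] | order so far=[2, 3, 0, 5]
  pop 1: indeg[4]->1 | ready=[6] | order so far=[2, 3, 0, 5, 1]
  pop 6: indeg[4]->0; indeg[7]->0 | ready=[4, 7] | order so far=[2, 3, 0, 5, 1, 6]
  pop 4: no out-edges | ready=[7] | order so far=[2, 3, 0, 5, 1, 6, 4]
  pop 7: no out-edges | ready=[] | order so far=[2, 3, 0, 5, 1, 6, 4, 7]
New canonical toposort: [2, 3, 0, 5, 1, 6, 4, 7]
Compare positions:
  Node 0: index 2 -> 2 (same)
  Node 1: index 4 -> 4 (same)
  Node 2: index 0 -> 0 (same)
  Node 3: index 1 -> 1 (same)
  Node 4: index 6 -> 6 (same)
  Node 5: index 3 -> 3 (same)
  Node 6: index 5 -> 5 (same)
  Node 7: index 7 -> 7 (same)
Nodes that changed position: none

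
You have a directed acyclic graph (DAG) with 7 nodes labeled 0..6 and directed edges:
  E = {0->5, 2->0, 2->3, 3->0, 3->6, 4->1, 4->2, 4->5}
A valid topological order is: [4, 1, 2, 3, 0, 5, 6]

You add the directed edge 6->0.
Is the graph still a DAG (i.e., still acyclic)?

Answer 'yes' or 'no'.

Given toposort: [4, 1, 2, 3, 0, 5, 6]
Position of 6: index 6; position of 0: index 4
New edge 6->0: backward (u after v in old order)
Backward edge: old toposort is now invalid. Check if this creates a cycle.
Does 0 already reach 6? Reachable from 0: [0, 5]. NO -> still a DAG (reorder needed).
Still a DAG? yes

Answer: yes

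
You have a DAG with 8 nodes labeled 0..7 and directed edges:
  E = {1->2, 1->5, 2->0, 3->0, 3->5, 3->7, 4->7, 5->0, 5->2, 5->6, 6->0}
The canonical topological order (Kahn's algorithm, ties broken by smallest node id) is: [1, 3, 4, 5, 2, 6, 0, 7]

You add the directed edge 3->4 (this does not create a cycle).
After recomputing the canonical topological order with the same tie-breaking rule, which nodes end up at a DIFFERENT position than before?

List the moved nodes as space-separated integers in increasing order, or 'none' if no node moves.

Answer: none

Derivation:
Old toposort: [1, 3, 4, 5, 2, 6, 0, 7]
Added edge 3->4
Recompute Kahn (smallest-id tiebreak):
  initial in-degrees: [4, 0, 2, 0, 1, 2, 1, 2]
  ready (indeg=0): [1, 3]
  pop 1: indeg[2]->1; indeg[5]->1 | ready=[3] | order so far=[1]
  pop 3: indeg[0]->3; indeg[4]->0; indeg[5]->0; indeg[7]->1 | ready=[4, 5] | order so far=[1, 3]
  pop 4: indeg[7]->0 | ready=[5, 7] | order so far=[1, 3, 4]
  pop 5: indeg[0]->2; indeg[2]->0; indeg[6]->0 | ready=[2, 6, 7] | order so far=[1, 3, 4, 5]
  pop 2: indeg[0]->1 | ready=[6, 7] | order so far=[1, 3, 4, 5, 2]
  pop 6: indeg[0]->0 | ready=[0, 7] | order so far=[1, 3, 4, 5, 2, 6]
  pop 0: no out-edges | ready=[7] | order so far=[1, 3, 4, 5, 2, 6, 0]
  pop 7: no out-edges | ready=[] | order so far=[1, 3, 4, 5, 2, 6, 0, 7]
New canonical toposort: [1, 3, 4, 5, 2, 6, 0, 7]
Compare positions:
  Node 0: index 6 -> 6 (same)
  Node 1: index 0 -> 0 (same)
  Node 2: index 4 -> 4 (same)
  Node 3: index 1 -> 1 (same)
  Node 4: index 2 -> 2 (same)
  Node 5: index 3 -> 3 (same)
  Node 6: index 5 -> 5 (same)
  Node 7: index 7 -> 7 (same)
Nodes that changed position: none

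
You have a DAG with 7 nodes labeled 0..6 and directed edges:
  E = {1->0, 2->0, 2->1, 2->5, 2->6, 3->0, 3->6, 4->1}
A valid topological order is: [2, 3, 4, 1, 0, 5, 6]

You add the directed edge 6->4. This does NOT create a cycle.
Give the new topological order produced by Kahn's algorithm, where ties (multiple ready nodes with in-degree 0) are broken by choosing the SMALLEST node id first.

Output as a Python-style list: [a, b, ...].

Old toposort: [2, 3, 4, 1, 0, 5, 6]
Added edge: 6->4
Position of 6 (6) > position of 4 (2). Must reorder: 6 must now come before 4.
Run Kahn's algorithm (break ties by smallest node id):
  initial in-degrees: [3, 2, 0, 0, 1, 1, 2]
  ready (indeg=0): [2, 3]
  pop 2: indeg[0]->2; indeg[1]->1; indeg[5]->0; indeg[6]->1 | ready=[3, 5] | order so far=[2]
  pop 3: indeg[0]->1; indeg[6]->0 | ready=[5, 6] | order so far=[2, 3]
  pop 5: no out-edges | ready=[6] | order so far=[2, 3, 5]
  pop 6: indeg[4]->0 | ready=[4] | order so far=[2, 3, 5, 6]
  pop 4: indeg[1]->0 | ready=[1] | order so far=[2, 3, 5, 6, 4]
  pop 1: indeg[0]->0 | ready=[0] | order so far=[2, 3, 5, 6, 4, 1]
  pop 0: no out-edges | ready=[] | order so far=[2, 3, 5, 6, 4, 1, 0]
  Result: [2, 3, 5, 6, 4, 1, 0]

Answer: [2, 3, 5, 6, 4, 1, 0]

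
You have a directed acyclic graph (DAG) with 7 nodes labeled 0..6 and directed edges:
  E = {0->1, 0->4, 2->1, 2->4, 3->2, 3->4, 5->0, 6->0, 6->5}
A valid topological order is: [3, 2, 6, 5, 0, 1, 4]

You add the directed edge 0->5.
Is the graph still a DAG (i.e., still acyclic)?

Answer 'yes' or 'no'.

Given toposort: [3, 2, 6, 5, 0, 1, 4]
Position of 0: index 4; position of 5: index 3
New edge 0->5: backward (u after v in old order)
Backward edge: old toposort is now invalid. Check if this creates a cycle.
Does 5 already reach 0? Reachable from 5: [0, 1, 4, 5]. YES -> cycle!
Still a DAG? no

Answer: no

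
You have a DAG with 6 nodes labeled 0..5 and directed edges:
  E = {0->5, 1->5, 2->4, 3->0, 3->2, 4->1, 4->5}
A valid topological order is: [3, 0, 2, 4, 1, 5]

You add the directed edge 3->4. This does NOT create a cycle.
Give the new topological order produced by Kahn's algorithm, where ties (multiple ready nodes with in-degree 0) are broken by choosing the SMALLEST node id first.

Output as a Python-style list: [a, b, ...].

Answer: [3, 0, 2, 4, 1, 5]

Derivation:
Old toposort: [3, 0, 2, 4, 1, 5]
Added edge: 3->4
Position of 3 (0) < position of 4 (3). Old order still valid.
Run Kahn's algorithm (break ties by smallest node id):
  initial in-degrees: [1, 1, 1, 0, 2, 3]
  ready (indeg=0): [3]
  pop 3: indeg[0]->0; indeg[2]->0; indeg[4]->1 | ready=[0, 2] | order so far=[3]
  pop 0: indeg[5]->2 | ready=[2] | order so far=[3, 0]
  pop 2: indeg[4]->0 | ready=[4] | order so far=[3, 0, 2]
  pop 4: indeg[1]->0; indeg[5]->1 | ready=[1] | order so far=[3, 0, 2, 4]
  pop 1: indeg[5]->0 | ready=[5] | order so far=[3, 0, 2, 4, 1]
  pop 5: no out-edges | ready=[] | order so far=[3, 0, 2, 4, 1, 5]
  Result: [3, 0, 2, 4, 1, 5]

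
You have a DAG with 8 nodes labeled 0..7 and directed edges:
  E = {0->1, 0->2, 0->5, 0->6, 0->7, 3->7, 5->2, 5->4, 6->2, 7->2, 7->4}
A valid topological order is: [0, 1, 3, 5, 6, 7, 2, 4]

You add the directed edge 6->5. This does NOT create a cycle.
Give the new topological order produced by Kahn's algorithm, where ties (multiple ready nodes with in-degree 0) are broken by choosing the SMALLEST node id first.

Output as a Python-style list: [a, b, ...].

Old toposort: [0, 1, 3, 5, 6, 7, 2, 4]
Added edge: 6->5
Position of 6 (4) > position of 5 (3). Must reorder: 6 must now come before 5.
Run Kahn's algorithm (break ties by smallest node id):
  initial in-degrees: [0, 1, 4, 0, 2, 2, 1, 2]
  ready (indeg=0): [0, 3]
  pop 0: indeg[1]->0; indeg[2]->3; indeg[5]->1; indeg[6]->0; indeg[7]->1 | ready=[1, 3, 6] | order so far=[0]
  pop 1: no out-edges | ready=[3, 6] | order so far=[0, 1]
  pop 3: indeg[7]->0 | ready=[6, 7] | order so far=[0, 1, 3]
  pop 6: indeg[2]->2; indeg[5]->0 | ready=[5, 7] | order so far=[0, 1, 3, 6]
  pop 5: indeg[2]->1; indeg[4]->1 | ready=[7] | order so far=[0, 1, 3, 6, 5]
  pop 7: indeg[2]->0; indeg[4]->0 | ready=[2, 4] | order so far=[0, 1, 3, 6, 5, 7]
  pop 2: no out-edges | ready=[4] | order so far=[0, 1, 3, 6, 5, 7, 2]
  pop 4: no out-edges | ready=[] | order so far=[0, 1, 3, 6, 5, 7, 2, 4]
  Result: [0, 1, 3, 6, 5, 7, 2, 4]

Answer: [0, 1, 3, 6, 5, 7, 2, 4]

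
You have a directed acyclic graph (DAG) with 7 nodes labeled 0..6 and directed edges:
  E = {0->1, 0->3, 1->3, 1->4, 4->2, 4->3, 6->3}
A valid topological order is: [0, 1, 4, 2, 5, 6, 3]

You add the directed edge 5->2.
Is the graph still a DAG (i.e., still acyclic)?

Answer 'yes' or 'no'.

Given toposort: [0, 1, 4, 2, 5, 6, 3]
Position of 5: index 4; position of 2: index 3
New edge 5->2: backward (u after v in old order)
Backward edge: old toposort is now invalid. Check if this creates a cycle.
Does 2 already reach 5? Reachable from 2: [2]. NO -> still a DAG (reorder needed).
Still a DAG? yes

Answer: yes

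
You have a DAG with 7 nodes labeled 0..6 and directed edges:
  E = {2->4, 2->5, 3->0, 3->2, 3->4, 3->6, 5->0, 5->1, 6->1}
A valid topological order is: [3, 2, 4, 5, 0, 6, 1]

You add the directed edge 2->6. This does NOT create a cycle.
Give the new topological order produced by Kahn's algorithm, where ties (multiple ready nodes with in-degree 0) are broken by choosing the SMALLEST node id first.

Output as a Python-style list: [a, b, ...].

Answer: [3, 2, 4, 5, 0, 6, 1]

Derivation:
Old toposort: [3, 2, 4, 5, 0, 6, 1]
Added edge: 2->6
Position of 2 (1) < position of 6 (5). Old order still valid.
Run Kahn's algorithm (break ties by smallest node id):
  initial in-degrees: [2, 2, 1, 0, 2, 1, 2]
  ready (indeg=0): [3]
  pop 3: indeg[0]->1; indeg[2]->0; indeg[4]->1; indeg[6]->1 | ready=[2] | order so far=[3]
  pop 2: indeg[4]->0; indeg[5]->0; indeg[6]->0 | ready=[4, 5, 6] | order so far=[3, 2]
  pop 4: no out-edges | ready=[5, 6] | order so far=[3, 2, 4]
  pop 5: indeg[0]->0; indeg[1]->1 | ready=[0, 6] | order so far=[3, 2, 4, 5]
  pop 0: no out-edges | ready=[6] | order so far=[3, 2, 4, 5, 0]
  pop 6: indeg[1]->0 | ready=[1] | order so far=[3, 2, 4, 5, 0, 6]
  pop 1: no out-edges | ready=[] | order so far=[3, 2, 4, 5, 0, 6, 1]
  Result: [3, 2, 4, 5, 0, 6, 1]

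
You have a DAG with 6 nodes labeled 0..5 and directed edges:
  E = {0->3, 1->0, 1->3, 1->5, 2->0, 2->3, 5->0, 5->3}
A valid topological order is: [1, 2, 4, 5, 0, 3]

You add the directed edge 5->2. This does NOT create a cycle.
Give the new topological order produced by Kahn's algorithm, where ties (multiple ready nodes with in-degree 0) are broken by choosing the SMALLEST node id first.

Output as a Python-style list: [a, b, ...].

Answer: [1, 4, 5, 2, 0, 3]

Derivation:
Old toposort: [1, 2, 4, 5, 0, 3]
Added edge: 5->2
Position of 5 (3) > position of 2 (1). Must reorder: 5 must now come before 2.
Run Kahn's algorithm (break ties by smallest node id):
  initial in-degrees: [3, 0, 1, 4, 0, 1]
  ready (indeg=0): [1, 4]
  pop 1: indeg[0]->2; indeg[3]->3; indeg[5]->0 | ready=[4, 5] | order so far=[1]
  pop 4: no out-edges | ready=[5] | order so far=[1, 4]
  pop 5: indeg[0]->1; indeg[2]->0; indeg[3]->2 | ready=[2] | order so far=[1, 4, 5]
  pop 2: indeg[0]->0; indeg[3]->1 | ready=[0] | order so far=[1, 4, 5, 2]
  pop 0: indeg[3]->0 | ready=[3] | order so far=[1, 4, 5, 2, 0]
  pop 3: no out-edges | ready=[] | order so far=[1, 4, 5, 2, 0, 3]
  Result: [1, 4, 5, 2, 0, 3]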